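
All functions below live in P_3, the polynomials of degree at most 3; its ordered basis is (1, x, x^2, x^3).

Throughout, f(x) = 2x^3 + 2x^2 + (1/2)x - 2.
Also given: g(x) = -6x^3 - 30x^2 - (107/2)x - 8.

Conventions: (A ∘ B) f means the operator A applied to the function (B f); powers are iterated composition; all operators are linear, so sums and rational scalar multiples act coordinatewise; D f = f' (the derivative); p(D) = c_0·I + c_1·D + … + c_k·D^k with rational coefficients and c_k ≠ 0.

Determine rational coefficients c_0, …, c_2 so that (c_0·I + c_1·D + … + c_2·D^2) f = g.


D^0 f = 2x^3 + 2x^2 + (1/2)x - 2
D^1 f = 6x^2 + 4x + 1/2
D^2 f = 12x + 4
matching coefficients of g against c_0 f + c_1 Df + … from the top degree down determines the c_i
solution: c_0 = -3, c_1 = -4, c_2 = -3

p(D) = -3·I − 4·D − 3·D^2, i.e. c_0 = -3, c_1 = -4, c_2 = -3


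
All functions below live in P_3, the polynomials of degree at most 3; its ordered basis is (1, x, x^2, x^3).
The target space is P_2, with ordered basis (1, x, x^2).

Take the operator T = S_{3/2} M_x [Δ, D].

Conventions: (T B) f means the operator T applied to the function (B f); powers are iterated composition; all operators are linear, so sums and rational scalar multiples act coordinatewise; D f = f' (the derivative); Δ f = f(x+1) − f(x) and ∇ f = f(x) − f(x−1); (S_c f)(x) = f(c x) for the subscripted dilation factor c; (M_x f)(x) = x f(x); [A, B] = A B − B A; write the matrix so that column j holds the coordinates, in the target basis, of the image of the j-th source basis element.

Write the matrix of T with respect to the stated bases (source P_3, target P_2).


the matrix is [[0, 0, 0, 0]; [0, 0, 0, 0]; [0, 0, 0, 0]] (rows listed top to bottom)

image of 1: 0
image of x: 0
image of x^2: 0
image of x^3: 0
each image's coordinates form column j of the matrix


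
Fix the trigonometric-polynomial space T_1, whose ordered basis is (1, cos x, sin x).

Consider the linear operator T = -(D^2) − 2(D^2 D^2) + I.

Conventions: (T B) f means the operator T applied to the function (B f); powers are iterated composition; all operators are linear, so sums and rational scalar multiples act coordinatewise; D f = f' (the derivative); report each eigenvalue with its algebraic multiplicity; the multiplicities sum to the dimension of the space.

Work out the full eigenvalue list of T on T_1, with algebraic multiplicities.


λ = 0 (multiplicity 2), λ = 1 (multiplicity 1)

image of 1: 1
image of cos x: 0
image of sin x: 0
the matrix is diagonal; its diagonal is (1, 0, 0)
for a triangular matrix the eigenvalues are the diagonal entries, with algebraic multiplicity their repetition count


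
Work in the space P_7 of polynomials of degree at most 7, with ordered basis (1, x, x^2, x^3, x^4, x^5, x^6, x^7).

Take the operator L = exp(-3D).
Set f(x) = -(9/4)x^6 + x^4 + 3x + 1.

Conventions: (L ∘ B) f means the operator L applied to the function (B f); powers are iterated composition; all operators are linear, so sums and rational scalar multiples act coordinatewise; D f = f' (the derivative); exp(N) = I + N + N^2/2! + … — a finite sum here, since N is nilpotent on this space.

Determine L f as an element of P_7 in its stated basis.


order-1 term: (81/2)x^5 - 12x^3 - 9
order-2 term: -(1215/4)x^4 + 54x^2
order-3 term: 1215x^3 - 108x
order-4 term: -(10935/4)x^2 + 81
order-5 term: (6561/2)x
order-6 term: -6561/4
the series for exp(-3D) f terminates at order 6
exp(-3D) f = -(9/4)x^6 + (81/2)x^5 - (1211/4)x^4 + 1203x^3 - (10719/4)x^2 + (6351/2)x - 6269/4

the result is g(x) = -(9/4)x^6 + (81/2)x^5 - (1211/4)x^4 + 1203x^3 - (10719/4)x^2 + (6351/2)x - 6269/4


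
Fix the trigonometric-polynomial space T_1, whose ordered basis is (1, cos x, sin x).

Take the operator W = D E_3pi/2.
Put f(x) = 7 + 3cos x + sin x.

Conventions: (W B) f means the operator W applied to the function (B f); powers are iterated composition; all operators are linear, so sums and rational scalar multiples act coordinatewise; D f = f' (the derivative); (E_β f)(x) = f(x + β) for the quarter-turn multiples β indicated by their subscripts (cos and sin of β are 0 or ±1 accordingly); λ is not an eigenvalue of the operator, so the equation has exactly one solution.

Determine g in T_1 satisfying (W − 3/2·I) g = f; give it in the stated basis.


g(x) = -14/3 - 6cos x - 2sin x

write g with unknown coordinates in the stated basis and equate coefficients in (W − 3/2·I) g = f
solving from the highest basis element down gives g = -14/3 - 6cos x - 2sin x
check: W g = -6cos x - 2sin x
so W g − 3/2·g = 7 + 3cos x + sin x = f ✓


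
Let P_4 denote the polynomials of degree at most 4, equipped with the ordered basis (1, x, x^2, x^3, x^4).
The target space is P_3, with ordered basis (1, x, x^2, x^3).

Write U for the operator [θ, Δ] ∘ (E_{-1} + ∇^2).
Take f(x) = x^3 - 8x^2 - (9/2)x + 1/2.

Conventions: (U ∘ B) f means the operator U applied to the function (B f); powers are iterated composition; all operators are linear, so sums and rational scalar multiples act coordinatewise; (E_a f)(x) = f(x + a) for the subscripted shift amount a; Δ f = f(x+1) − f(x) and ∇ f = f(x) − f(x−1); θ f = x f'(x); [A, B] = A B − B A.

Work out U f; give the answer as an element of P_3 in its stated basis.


E_{-1} f = x^3 - 11x^2 + (29/2)x - 4
∇ f = 3x^2 - 19x + 9/2
∇ ∇ f = 6x - 22
(E_{-1} + ∇^2) f = x^3 - 11x^2 + (41/2)x - 26
Δ (E_{-1} + ∇^2) f = 3x^2 - 19x + 21/2
θ Δ (E_{-1} + ∇^2) f = 6x^2 - 19x
θ (E_{-1} + ∇^2) f = 3x^3 - 22x^2 + (41/2)x
Δ θ (E_{-1} + ∇^2) f = 9x^2 - 35x + 3/2
[θ, Δ] (E_{-1} + ∇^2) f = -3x^2 + 16x - 3/2

g(x) = -3x^2 + 16x - 3/2


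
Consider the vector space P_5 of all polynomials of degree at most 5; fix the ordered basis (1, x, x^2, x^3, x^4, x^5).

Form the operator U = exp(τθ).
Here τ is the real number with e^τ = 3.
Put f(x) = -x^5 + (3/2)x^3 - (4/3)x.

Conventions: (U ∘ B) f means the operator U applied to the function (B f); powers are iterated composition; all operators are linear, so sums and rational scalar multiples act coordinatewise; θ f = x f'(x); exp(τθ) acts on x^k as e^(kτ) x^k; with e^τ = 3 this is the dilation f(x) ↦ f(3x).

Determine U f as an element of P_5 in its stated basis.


the result is g(x) = -243x^5 + (81/2)x^3 - 4x

exp(τθ) x^k = e^(kτ) x^k; with e^τ = 3 this sends x^k to 3^k x^k
x ↦ 3 x
x^3 ↦ 27 x^3
x^5 ↦ 243 x^5
applying this coordinatewise to f: exp(τθ) f = -243x^5 + (81/2)x^3 - 4x


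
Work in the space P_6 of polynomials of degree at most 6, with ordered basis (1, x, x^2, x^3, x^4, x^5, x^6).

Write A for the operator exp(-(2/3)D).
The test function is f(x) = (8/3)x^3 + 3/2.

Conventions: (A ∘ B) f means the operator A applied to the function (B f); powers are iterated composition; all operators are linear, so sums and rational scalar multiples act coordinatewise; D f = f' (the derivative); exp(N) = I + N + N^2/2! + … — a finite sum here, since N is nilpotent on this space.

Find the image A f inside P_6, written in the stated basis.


order-1 term: -(16/3)x^2
order-2 term: (32/9)x
order-3 term: -64/81
the series for exp(-(2/3)D) f terminates at order 3
exp(-(2/3)D) f = (8/3)x^3 - (16/3)x^2 + (32/9)x + 115/162

g(x) = (8/3)x^3 - (16/3)x^2 + (32/9)x + 115/162


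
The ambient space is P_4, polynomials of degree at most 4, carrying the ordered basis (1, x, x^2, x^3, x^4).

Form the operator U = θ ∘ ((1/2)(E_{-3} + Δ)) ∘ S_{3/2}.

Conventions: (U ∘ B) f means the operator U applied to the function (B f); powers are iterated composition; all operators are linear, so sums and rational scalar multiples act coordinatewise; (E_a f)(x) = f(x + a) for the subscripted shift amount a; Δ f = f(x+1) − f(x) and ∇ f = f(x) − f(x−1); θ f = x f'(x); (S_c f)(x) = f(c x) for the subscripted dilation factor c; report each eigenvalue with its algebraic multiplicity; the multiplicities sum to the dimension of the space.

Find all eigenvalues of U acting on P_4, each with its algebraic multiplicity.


image of 1: 0
image of x: (3/4)x
image of x^2: (9/4)x^2 - (9/2)x
image of x^3: (81/16)x^3 - (81/4)x^2 + (405/8)x
image of x^4: (81/8)x^4 - (243/4)x^3 + (1215/4)x^2 - (1053/4)x
the matrix is upper triangular; its diagonal is (0, 3/4, 9/4, 81/16, 81/8)
for a triangular matrix the eigenvalues are the diagonal entries, with algebraic multiplicity their repetition count

λ = 0 (multiplicity 1), λ = 3/4 (multiplicity 1), λ = 9/4 (multiplicity 1), λ = 81/16 (multiplicity 1), λ = 81/8 (multiplicity 1)


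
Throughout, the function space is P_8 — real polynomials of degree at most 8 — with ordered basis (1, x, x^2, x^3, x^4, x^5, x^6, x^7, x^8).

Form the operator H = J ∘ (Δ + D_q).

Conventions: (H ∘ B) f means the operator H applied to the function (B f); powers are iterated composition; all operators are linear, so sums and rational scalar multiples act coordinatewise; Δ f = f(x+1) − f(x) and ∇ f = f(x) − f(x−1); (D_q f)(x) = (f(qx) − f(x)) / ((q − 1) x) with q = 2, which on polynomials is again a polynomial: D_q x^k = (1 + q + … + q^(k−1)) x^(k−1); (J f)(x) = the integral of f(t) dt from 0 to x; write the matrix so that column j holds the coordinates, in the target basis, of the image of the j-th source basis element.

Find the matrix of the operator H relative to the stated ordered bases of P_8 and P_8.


image of 1: 0
image of x: 2x
image of x^2: (5/2)x^2 + x
image of x^3: (10/3)x^3 + (3/2)x^2 + x
image of x^4: (19/4)x^4 + 2x^3 + 2x^2 + x
image of x^5: (36/5)x^5 + (5/2)x^4 + (10/3)x^3 + (5/2)x^2 + x
image of x^6: (23/2)x^6 + 3x^5 + 5x^4 + 5x^3 + 3x^2 + x
image of x^7: (134/7)x^7 + (7/2)x^6 + 7x^5 + (35/4)x^4 + 7x^3 + (7/2)x^2 + x
image of x^8: (263/8)x^8 + 4x^7 + (28/3)x^6 + 14x^5 + 14x^4 + (28/3)x^3 + 4x^2 + x
each image's coordinates form column j of the matrix

the matrix is [[0, 0, 0, 0, 0, 0, 0, 0, 0]; [0, 2, 1, 1, 1, 1, 1, 1, 1]; [0, 0, 5/2, 3/2, 2, 5/2, 3, 7/2, 4]; [0, 0, 0, 10/3, 2, 10/3, 5, 7, 28/3]; [0, 0, 0, 0, 19/4, 5/2, 5, 35/4, 14]; [0, 0, 0, 0, 0, 36/5, 3, 7, 14]; [0, 0, 0, 0, 0, 0, 23/2, 7/2, 28/3]; [0, 0, 0, 0, 0, 0, 0, 134/7, 4]; [0, 0, 0, 0, 0, 0, 0, 0, 263/8]] (rows listed top to bottom)


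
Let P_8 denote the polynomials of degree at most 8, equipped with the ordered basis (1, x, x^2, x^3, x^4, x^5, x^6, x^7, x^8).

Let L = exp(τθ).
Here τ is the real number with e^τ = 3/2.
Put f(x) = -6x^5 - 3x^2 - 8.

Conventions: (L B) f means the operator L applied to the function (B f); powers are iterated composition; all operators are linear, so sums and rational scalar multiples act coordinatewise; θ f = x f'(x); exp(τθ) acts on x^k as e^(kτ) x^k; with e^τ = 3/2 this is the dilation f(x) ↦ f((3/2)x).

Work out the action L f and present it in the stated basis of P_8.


the result is g(x) = -(729/16)x^5 - (27/4)x^2 - 8

exp(τθ) x^k = e^(kτ) x^k; with e^τ = 3/2 this sends x^k to (3/2)^k x^k
x^2 ↦ 9/4 x^2
x^5 ↦ 243/32 x^5
applying this coordinatewise to f: exp(τθ) f = -(729/16)x^5 - (27/4)x^2 - 8


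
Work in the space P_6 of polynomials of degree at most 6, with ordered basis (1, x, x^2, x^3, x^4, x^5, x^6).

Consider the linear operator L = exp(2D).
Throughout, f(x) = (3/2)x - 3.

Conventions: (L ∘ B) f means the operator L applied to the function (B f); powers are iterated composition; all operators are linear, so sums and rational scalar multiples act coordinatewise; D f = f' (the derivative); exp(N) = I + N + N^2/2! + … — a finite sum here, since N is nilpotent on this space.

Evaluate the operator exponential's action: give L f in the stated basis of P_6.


order-1 term: 3
the series for exp(2D) f terminates at order 1
exp(2D) f = (3/2)x

the image equals g(x) = (3/2)x


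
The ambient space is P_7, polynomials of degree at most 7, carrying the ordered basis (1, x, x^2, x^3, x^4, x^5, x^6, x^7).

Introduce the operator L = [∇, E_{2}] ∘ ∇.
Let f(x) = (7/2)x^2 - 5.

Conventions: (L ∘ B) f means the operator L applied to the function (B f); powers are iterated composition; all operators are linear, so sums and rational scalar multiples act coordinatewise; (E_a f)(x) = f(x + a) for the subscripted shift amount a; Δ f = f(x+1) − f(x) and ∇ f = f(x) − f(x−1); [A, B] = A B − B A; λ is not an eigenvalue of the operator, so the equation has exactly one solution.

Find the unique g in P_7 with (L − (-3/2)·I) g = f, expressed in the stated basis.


the image equals g(x) = (7/3)x^2 - 10/3

write g with unknown coordinates in the stated basis and equate coefficients in (L − (-3/2)·I) g = f
solving from the highest basis element down gives g = (7/3)x^2 - 10/3
check: L g = 0
so L g − (-3/2)·g = (7/2)x^2 - 5 = f ✓


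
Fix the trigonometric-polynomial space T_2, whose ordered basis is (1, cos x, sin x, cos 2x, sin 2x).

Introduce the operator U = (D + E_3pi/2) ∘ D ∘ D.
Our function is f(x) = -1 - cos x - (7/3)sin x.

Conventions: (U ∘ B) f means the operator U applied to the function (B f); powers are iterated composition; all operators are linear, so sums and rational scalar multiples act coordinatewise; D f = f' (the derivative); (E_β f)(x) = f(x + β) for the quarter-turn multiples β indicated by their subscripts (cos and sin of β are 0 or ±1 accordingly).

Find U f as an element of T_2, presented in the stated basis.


D f = -(7/3)cos x + sin x
D D f = cos x + (7/3)sin x
D D D f = (7/3)cos x - sin x
E_3pi/2 D D f = -(7/3)cos x + sin x
(D + E_3pi/2) D D f = 0

g(x) = 0


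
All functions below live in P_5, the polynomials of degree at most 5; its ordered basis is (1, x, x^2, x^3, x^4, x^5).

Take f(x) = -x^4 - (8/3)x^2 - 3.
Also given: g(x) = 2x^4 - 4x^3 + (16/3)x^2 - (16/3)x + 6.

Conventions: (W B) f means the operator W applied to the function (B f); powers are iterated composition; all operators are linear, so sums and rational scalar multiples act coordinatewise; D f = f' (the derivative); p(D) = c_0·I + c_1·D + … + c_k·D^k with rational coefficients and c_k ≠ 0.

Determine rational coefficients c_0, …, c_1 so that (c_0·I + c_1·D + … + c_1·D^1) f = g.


D^0 f = -x^4 - (8/3)x^2 - 3
D^1 f = -4x^3 - (16/3)x
matching coefficients of g against c_0 f + c_1 Df + … from the top degree down determines the c_i
solution: c_0 = -2, c_1 = 1

p(D) = -2·I + D, i.e. c_0 = -2, c_1 = 1


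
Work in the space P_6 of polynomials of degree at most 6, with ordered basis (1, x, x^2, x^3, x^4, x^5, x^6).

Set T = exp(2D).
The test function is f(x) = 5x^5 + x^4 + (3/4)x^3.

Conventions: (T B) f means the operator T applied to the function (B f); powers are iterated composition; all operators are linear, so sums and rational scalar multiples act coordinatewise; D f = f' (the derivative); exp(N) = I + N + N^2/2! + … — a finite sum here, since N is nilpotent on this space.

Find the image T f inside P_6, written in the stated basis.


order-1 term: 50x^4 + 8x^3 + (9/2)x^2
order-2 term: 200x^3 + 24x^2 + 9x
order-3 term: 400x^2 + 32x + 6
order-4 term: 400x + 16
order-5 term: 160
the series for exp(2D) f terminates at order 5
exp(2D) f = 5x^5 + 51x^4 + (835/4)x^3 + (857/2)x^2 + 441x + 182

the image equals g(x) = 5x^5 + 51x^4 + (835/4)x^3 + (857/2)x^2 + 441x + 182


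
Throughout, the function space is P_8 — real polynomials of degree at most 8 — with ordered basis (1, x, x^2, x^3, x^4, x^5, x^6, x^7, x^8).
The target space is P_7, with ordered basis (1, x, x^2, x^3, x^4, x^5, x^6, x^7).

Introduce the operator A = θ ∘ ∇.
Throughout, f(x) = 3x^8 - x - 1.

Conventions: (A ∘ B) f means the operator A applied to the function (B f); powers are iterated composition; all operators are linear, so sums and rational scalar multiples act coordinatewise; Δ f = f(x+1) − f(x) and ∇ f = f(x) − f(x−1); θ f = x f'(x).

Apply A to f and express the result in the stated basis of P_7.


∇ f = 24x^7 - 84x^6 + 168x^5 - 210x^4 + 168x^3 - 84x^2 + 24x - 4
θ ∇ f = 168x^7 - 504x^6 + 840x^5 - 840x^4 + 504x^3 - 168x^2 + 24x

g(x) = 168x^7 - 504x^6 + 840x^5 - 840x^4 + 504x^3 - 168x^2 + 24x


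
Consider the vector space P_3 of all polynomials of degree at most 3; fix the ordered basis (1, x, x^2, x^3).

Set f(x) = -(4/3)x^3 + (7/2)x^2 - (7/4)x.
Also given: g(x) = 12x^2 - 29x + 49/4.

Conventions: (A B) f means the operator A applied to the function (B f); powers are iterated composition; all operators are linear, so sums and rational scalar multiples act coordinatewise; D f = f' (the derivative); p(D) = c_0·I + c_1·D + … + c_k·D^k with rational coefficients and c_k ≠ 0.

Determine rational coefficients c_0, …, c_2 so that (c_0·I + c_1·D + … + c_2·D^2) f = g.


D^0 f = -(4/3)x^3 + (7/2)x^2 - (7/4)x
D^1 f = -4x^2 + 7x - 7/4
D^2 f = -8x + 7
matching coefficients of g against c_0 f + c_1 Df + … from the top degree down determines the c_i
solution: c_0 = 0, c_1 = -3, c_2 = 1

p(D) = -3·D + D^2, i.e. c_0 = 0, c_1 = -3, c_2 = 1


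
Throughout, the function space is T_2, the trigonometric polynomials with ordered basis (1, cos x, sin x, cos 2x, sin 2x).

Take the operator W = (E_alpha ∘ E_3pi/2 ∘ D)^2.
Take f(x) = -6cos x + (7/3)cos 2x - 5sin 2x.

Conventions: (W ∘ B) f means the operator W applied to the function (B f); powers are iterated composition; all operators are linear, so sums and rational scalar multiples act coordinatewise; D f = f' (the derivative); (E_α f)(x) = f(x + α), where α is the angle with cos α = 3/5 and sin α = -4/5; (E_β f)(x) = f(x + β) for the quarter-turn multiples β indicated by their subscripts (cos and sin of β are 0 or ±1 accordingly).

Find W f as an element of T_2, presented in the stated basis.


the image equals g(x) = (42/25)cos x - (144/25)sin x + (34916/1875)cos 2x - (7404/625)sin 2x

D f = 6sin x - 10cos 2x - (14/3)sin 2x
E_3pi/2 D f = -6cos x + 10cos 2x + (14/3)sin 2x
E_alpha E_3pi/2 D f = -(18/5)cos x - (24/5)sin x - (182/25)cos 2x + (622/75)sin 2x
D (E_alpha ∘ E_3pi/2 ∘ D) f = -(24/5)cos x + (18/5)sin x + (1244/75)cos 2x + (364/25)sin 2x
E_3pi/2 D (E_alpha ∘ E_3pi/2 ∘ D) f = -(18/5)cos x - (24/5)sin x - (1244/75)cos 2x - (364/25)sin 2x
E_alpha E_3pi/2 D (E_alpha ∘ E_3pi/2 ∘ D) f = (42/25)cos x - (144/25)sin x + (34916/1875)cos 2x - (7404/625)sin 2x


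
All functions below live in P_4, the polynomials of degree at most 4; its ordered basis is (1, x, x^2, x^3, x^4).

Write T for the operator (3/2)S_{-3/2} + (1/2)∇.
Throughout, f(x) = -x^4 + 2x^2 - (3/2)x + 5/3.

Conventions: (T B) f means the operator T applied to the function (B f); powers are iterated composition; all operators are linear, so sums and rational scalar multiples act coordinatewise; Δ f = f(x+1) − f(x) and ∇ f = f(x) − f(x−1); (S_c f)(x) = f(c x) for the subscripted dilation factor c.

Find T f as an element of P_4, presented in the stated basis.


the result is g(x) = -(243/32)x^4 - 2x^3 + (39/4)x^2 + (27/8)x + 5/4

S_{-3/2} f = -(81/16)x^4 + (9/2)x^2 + (9/4)x + 5/3
((3/2)S_{-3/2}) f = -(243/32)x^4 + (27/4)x^2 + (27/8)x + 5/2
∇ f = -4x^3 + 6x^2 - 5/2
((1/2)∇) f = -2x^3 + 3x^2 - 5/4
((3/2)S_{-3/2} + (1/2)∇) f = -(243/32)x^4 - 2x^3 + (39/4)x^2 + (27/8)x + 5/4


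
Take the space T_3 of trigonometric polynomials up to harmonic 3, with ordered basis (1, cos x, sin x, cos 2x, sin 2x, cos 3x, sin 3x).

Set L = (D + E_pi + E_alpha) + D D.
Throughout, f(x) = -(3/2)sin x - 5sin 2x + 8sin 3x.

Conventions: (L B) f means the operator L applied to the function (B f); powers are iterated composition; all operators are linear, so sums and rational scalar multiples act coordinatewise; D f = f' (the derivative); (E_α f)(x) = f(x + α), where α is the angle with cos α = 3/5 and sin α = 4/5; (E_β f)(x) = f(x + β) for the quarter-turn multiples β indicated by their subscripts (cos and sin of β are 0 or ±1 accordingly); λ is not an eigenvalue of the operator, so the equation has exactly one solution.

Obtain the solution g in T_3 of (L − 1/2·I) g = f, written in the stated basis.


write g with unknown coordinates in the stated basis and equate coefficients in (L − 1/2·I) g = f
solving from the highest basis element down gives g = (54/137)cos x + (57/137)sin x + (296/461)cos 2x + (378/461)sin 2x - (13408/71009)cos 3x - (45744/71009)sin 3x
check: L g = (27/137)cos x - (177/137)sin x + (148/461)cos 2x - (2116/461)sin 2x - (6704/71009)cos 3x + (545200/71009)sin 3x
so L g − 1/2·g = -(3/2)sin x - 5sin 2x + 8sin 3x = f ✓

the image equals g(x) = (54/137)cos x + (57/137)sin x + (296/461)cos 2x + (378/461)sin 2x - (13408/71009)cos 3x - (45744/71009)sin 3x


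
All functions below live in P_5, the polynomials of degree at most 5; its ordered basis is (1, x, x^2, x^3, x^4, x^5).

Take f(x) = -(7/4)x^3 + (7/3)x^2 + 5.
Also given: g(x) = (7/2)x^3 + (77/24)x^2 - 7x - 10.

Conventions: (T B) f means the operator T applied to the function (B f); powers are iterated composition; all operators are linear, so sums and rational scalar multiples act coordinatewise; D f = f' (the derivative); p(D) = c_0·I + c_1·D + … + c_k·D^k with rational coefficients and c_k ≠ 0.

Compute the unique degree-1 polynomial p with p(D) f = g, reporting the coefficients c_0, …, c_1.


c_0 = -2, c_1 = -3/2

D^0 f = -(7/4)x^3 + (7/3)x^2 + 5
D^1 f = -(21/4)x^2 + (14/3)x
matching coefficients of g against c_0 f + c_1 Df + … from the top degree down determines the c_i
solution: c_0 = -2, c_1 = -3/2


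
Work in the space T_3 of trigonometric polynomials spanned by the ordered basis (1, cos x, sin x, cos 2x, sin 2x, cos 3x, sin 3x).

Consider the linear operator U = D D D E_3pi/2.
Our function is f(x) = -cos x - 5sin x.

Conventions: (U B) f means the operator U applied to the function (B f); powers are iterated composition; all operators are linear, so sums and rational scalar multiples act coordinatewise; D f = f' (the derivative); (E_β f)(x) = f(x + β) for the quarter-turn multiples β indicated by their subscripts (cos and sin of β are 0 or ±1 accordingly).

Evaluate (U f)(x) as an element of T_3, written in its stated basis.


the result is g(x) = cos x + 5sin x

E_3pi/2 f = 5cos x - sin x
D E_3pi/2 f = -cos x - 5sin x
D D E_3pi/2 f = -5cos x + sin x
D (D D E_3pi/2) f = cos x + 5sin x


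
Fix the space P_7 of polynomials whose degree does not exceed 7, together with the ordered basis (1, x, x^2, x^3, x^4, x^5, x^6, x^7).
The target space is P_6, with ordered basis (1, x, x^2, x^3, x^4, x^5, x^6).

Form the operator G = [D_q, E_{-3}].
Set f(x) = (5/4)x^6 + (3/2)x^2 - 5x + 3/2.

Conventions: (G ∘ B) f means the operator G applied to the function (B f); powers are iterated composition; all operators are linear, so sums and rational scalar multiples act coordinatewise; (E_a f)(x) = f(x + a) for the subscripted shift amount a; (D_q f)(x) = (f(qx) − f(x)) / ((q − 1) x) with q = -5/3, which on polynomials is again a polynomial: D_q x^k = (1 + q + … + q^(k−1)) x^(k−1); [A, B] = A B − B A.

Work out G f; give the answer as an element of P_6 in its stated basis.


E_{-3} f = (5/4)x^6 - (45/2)x^5 + (675/4)x^4 - 675x^3 + (6081/4)x^2 - (3673/2)x + 3765/4
D_q E_{-3} f = -(4655/486)x^5 - (2105/18)x^4 - 425x^3 - 1425x^2 - (2027/2)x - 3673/2
D_q f = -(4655/486)x^5 - x - 5
E_{-3} D_q f = -(4655/486)x^5 + (23275/162)x^4 - (23275/27)x^3 + (23275/9)x^2 - (23281/6)x + 4651/2
[D_q, E_{-3}] f = -(21110/81)x^4 + (11800/27)x^3 - (36100/9)x^2 + (8600/3)x - 4162

the image equals g(x) = -(21110/81)x^4 + (11800/27)x^3 - (36100/9)x^2 + (8600/3)x - 4162


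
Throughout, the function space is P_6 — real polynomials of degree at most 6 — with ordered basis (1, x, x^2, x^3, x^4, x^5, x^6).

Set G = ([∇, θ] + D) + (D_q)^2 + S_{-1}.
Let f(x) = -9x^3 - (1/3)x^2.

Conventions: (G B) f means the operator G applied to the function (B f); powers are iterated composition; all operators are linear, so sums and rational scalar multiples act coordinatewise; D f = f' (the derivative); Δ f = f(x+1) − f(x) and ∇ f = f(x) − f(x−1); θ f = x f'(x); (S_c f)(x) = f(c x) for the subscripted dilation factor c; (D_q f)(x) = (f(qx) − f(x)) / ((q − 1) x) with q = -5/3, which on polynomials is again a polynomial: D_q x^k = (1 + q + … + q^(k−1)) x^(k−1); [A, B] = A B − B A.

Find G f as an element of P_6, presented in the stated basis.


g(x) = 9x^3 - (163/3)x^2 + (196/3)x - 235/9

θ f = -27x^3 - (2/3)x^2
∇ θ f = -81x^2 + (239/3)x - 79/3
∇ f = -27x^2 + (79/3)x - 26/3
θ ∇ f = -54x^2 + (79/3)x
[∇, θ] f = -27x^2 + (160/3)x - 79/3
D f = -27x^2 - (2/3)x
([∇, θ] + D) f = -54x^2 + (158/3)x - 79/3
D_q f = -19x^2 + (2/9)x
D_q D_q f = (38/3)x + 2/9
S_{-1} f = 9x^3 - (1/3)x^2
(([∇, θ] + D) + (D_q)^2 + S_{-1}) f = 9x^3 - (163/3)x^2 + (196/3)x - 235/9


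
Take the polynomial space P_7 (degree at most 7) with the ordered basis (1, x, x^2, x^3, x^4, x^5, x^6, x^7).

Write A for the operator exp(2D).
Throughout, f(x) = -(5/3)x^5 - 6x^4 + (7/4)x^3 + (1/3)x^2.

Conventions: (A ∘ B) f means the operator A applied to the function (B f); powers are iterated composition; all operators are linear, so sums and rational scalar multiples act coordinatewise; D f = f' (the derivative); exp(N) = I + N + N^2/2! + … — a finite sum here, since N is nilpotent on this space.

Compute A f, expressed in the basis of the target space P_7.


order-1 term: -(50/3)x^4 - 48x^3 + (21/2)x^2 + (4/3)x
order-2 term: -(200/3)x^3 - 144x^2 + 21x + 4/3
order-3 term: -(400/3)x^2 - 192x + 14
order-4 term: -(400/3)x - 96
order-5 term: -160/3
the series for exp(2D) f terminates at order 5
exp(2D) f = -(5/3)x^5 - (68/3)x^4 - (1355/12)x^3 - (533/2)x^2 - 303x - 134

the result is g(x) = -(5/3)x^5 - (68/3)x^4 - (1355/12)x^3 - (533/2)x^2 - 303x - 134


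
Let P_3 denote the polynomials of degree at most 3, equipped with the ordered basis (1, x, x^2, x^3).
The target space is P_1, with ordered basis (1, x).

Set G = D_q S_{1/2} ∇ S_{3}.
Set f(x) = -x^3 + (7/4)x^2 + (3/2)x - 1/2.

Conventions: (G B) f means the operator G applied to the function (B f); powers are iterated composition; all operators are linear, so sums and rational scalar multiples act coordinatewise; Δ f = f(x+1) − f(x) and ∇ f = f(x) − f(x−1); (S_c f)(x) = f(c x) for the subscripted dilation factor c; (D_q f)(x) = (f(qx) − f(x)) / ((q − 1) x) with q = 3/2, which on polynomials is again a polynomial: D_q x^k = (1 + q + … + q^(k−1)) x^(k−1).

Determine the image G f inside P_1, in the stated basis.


S_{3} f = -27x^3 + (63/4)x^2 + (9/2)x - 1/2
∇ S_{3} f = -81x^2 + (225/2)x - 153/4
S_{1/2} ∇ S_{3} f = -(81/4)x^2 + (225/4)x - 153/4
D_q S_{1/2} ∇ S_{3} f = -(405/8)x + 225/4

the image equals g(x) = -(405/8)x + 225/4


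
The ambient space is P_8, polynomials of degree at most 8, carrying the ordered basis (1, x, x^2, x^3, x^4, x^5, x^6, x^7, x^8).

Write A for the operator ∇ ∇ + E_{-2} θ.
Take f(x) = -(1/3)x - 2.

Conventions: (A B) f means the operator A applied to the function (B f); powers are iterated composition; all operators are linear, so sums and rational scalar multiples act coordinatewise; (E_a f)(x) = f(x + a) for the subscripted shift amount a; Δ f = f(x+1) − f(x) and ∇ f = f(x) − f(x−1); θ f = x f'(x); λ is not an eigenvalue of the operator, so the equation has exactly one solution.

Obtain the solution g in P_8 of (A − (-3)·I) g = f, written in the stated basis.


write g with unknown coordinates in the stated basis and equate coefficients in (A − (-3)·I) g = f
solving from the highest basis element down gives g = -(1/12)x - 13/18
check: A g = -(1/12)x + 1/6
so A g − (-3)·g = -(1/3)x - 2 = f ✓

the image equals g(x) = -(1/12)x - 13/18


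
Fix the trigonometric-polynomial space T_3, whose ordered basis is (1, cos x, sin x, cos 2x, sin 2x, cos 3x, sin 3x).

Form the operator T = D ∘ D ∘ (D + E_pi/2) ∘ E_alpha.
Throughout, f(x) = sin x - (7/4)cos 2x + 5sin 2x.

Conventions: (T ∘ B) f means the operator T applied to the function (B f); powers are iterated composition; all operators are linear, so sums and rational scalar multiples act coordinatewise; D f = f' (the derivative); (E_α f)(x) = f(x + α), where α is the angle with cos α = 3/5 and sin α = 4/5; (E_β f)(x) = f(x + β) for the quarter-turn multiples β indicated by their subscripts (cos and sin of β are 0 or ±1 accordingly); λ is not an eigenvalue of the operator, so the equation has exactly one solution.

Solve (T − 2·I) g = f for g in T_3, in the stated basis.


write g with unknown coordinates in the stated basis and equate coefficients in (T − 2·I) g = f
solving from the highest basis element down gives g = (3/4)cos x - (1/4)sin x - (101/152)cos 2x + (4/19)sin 2x
check: T g = (3/2)cos x + (1/2)sin x - (117/38)cos 2x + (103/19)sin 2x
so T g − 2·g = sin x - (7/4)cos 2x + 5sin 2x = f ✓

the result is g(x) = (3/4)cos x - (1/4)sin x - (101/152)cos 2x + (4/19)sin 2x


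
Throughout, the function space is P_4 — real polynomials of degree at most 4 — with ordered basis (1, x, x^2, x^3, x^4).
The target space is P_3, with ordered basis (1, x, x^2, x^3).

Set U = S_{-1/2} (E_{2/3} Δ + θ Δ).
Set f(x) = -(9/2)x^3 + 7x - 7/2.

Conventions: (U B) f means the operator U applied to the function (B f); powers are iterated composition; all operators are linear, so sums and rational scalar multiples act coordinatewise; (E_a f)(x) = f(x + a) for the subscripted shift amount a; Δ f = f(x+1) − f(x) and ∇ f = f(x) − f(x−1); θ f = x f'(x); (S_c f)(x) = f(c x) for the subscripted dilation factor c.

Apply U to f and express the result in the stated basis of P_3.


the image equals g(x) = -(81/8)x^2 + (45/2)x - 25/2

Δ f = -(27/2)x^2 - (27/2)x + 5/2
E_{2/3} Δ f = -(27/2)x^2 - (63/2)x - 25/2
Δ f = -(27/2)x^2 - (27/2)x + 5/2
θ Δ f = -27x^2 - (27/2)x
(E_{2/3} Δ + θ Δ) f = -(81/2)x^2 - 45x - 25/2
S_{-1/2} (E_{2/3} Δ + θ Δ) f = -(81/8)x^2 + (45/2)x - 25/2


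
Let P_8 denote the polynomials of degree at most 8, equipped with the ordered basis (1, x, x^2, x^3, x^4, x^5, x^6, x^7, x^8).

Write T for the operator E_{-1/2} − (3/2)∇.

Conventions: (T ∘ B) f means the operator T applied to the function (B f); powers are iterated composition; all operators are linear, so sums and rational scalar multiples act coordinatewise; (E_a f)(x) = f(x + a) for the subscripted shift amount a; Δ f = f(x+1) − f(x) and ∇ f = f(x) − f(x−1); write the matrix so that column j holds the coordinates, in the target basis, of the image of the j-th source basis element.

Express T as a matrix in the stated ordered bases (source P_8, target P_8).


image of 1: 1
image of x: x - 2
image of x^2: x^2 - 4x + 7/4
image of x^3: x^3 - 6x^2 + (21/4)x - 13/8
image of x^4: x^4 - 8x^3 + (21/2)x^2 - (13/2)x + 25/16
image of x^5: x^5 - 10x^4 + (35/2)x^3 - (65/4)x^2 + (125/16)x - 49/32
image of x^6: x^6 - 12x^5 + (105/4)x^4 - (65/2)x^3 + (375/16)x^2 - (147/16)x + 97/64
image of x^7: x^7 - 14x^6 + (147/4)x^5 - (455/8)x^4 + (875/16)x^3 - (1029/32)x^2 + (679/64)x - 193/128
image of x^8: x^8 - 16x^7 + 49x^6 - 91x^5 + (875/8)x^4 - (343/4)x^3 + (679/16)x^2 - (193/16)x + 385/256
each image's coordinates form column j of the matrix

the matrix is [[1, -2, 7/4, -13/8, 25/16, -49/32, 97/64, -193/128, 385/256]; [0, 1, -4, 21/4, -13/2, 125/16, -147/16, 679/64, -193/16]; [0, 0, 1, -6, 21/2, -65/4, 375/16, -1029/32, 679/16]; [0, 0, 0, 1, -8, 35/2, -65/2, 875/16, -343/4]; [0, 0, 0, 0, 1, -10, 105/4, -455/8, 875/8]; [0, 0, 0, 0, 0, 1, -12, 147/4, -91]; [0, 0, 0, 0, 0, 0, 1, -14, 49]; [0, 0, 0, 0, 0, 0, 0, 1, -16]; [0, 0, 0, 0, 0, 0, 0, 0, 1]] (rows listed top to bottom)


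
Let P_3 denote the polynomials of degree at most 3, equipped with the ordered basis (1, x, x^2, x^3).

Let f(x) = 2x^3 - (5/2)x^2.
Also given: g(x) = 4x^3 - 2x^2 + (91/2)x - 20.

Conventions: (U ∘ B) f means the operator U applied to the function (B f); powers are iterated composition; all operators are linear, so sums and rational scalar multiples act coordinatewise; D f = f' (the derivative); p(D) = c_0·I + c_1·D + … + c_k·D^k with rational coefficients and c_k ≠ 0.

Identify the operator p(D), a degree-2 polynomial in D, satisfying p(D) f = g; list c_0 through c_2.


D^0 f = 2x^3 - (5/2)x^2
D^1 f = 6x^2 - 5x
D^2 f = 12x - 5
matching coefficients of g against c_0 f + c_1 Df + … from the top degree down determines the c_i
solution: c_0 = 2, c_1 = 1/2, c_2 = 4

p(D) = 2·I + (1/2)·D + 4·D^2, i.e. c_0 = 2, c_1 = 1/2, c_2 = 4


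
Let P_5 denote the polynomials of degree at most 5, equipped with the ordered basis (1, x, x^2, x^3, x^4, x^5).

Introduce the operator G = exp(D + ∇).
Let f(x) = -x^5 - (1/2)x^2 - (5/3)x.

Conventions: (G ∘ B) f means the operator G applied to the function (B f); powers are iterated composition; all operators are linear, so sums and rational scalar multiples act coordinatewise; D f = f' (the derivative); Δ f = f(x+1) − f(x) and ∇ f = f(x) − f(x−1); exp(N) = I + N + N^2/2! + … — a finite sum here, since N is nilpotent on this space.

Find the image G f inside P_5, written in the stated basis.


order-1 term: -10x^4 + 10x^3 - 10x^2 + 3x - 23/6
order-2 term: -40x^3 + 60x^2 - 55x + 18
order-3 term: -80x^2 + 120x - 70
order-4 term: -80x + 80
order-5 term: -32
the series for exp(D + ∇) f terminates at order 5
exp(D + ∇) f = -x^5 - 10x^4 - 30x^3 - (61/2)x^2 - (41/3)x - 47/6

the image equals g(x) = -x^5 - 10x^4 - 30x^3 - (61/2)x^2 - (41/3)x - 47/6


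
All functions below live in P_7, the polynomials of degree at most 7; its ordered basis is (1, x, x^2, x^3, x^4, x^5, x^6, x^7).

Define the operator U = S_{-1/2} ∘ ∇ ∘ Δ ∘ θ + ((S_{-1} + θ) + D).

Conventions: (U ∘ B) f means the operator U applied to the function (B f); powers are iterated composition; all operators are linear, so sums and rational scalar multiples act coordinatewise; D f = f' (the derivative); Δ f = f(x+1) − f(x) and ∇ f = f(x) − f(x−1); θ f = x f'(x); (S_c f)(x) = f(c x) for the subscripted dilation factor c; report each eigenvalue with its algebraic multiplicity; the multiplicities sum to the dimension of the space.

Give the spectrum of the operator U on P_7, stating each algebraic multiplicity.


λ = 0 (multiplicity 1), λ = 1 (multiplicity 1), λ = 2 (multiplicity 1), λ = 3 (multiplicity 1), λ = 4 (multiplicity 1), λ = 5 (multiplicity 1), λ = 6 (multiplicity 1), λ = 7 (multiplicity 1)

image of 1: 1
image of x: 1
image of x^2: 3x^2 + 2x + 4
image of x^3: 2x^3 + 3x^2 - 9x
image of x^4: 5x^4 + 4x^3 + 12x^2 + 8
image of x^5: 4x^5 + 5x^4 - (25/2)x^3 - 25x
image of x^6: 7x^6 + 6x^5 + (45/4)x^4 + 45x^2 + 12
image of x^7: 6x^7 + 7x^6 - (147/16)x^5 - (245/4)x^3 - 49x
the matrix is upper triangular; its diagonal is (1, 0, 3, 2, 5, 4, 7, 6)
for a triangular matrix the eigenvalues are the diagonal entries, with algebraic multiplicity their repetition count


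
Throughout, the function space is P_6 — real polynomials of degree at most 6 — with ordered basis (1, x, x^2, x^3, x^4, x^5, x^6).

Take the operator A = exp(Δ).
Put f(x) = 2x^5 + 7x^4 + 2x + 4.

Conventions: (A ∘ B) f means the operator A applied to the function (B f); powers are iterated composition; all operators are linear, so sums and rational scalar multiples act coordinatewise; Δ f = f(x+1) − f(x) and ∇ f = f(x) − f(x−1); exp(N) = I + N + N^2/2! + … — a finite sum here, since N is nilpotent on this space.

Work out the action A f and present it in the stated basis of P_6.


the image equals g(x) = 2x^5 + 17x^4 + 68x^3 + 184x^2 + 292x + 215

order-1 term: 10x^4 + 48x^3 + 62x^2 + 38x + 11
order-2 term: 20x^3 + 102x^2 + 154x + 79
order-3 term: 20x^2 + 88x + 92
order-4 term: 10x + 27
order-5 term: 2
the series for exp(Δ) f terminates at order 5
exp(Δ) f = 2x^5 + 17x^4 + 68x^3 + 184x^2 + 292x + 215


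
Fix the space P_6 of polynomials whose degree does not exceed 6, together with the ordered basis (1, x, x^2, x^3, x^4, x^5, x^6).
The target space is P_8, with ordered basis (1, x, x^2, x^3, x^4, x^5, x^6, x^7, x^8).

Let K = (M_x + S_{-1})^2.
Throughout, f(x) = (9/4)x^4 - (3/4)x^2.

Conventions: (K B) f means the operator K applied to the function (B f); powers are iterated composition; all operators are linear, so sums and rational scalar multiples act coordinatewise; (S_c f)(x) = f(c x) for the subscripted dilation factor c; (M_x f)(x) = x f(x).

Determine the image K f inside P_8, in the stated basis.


M_x f = (9/4)x^5 - (3/4)x^3
S_{-1} f = (9/4)x^4 - (3/4)x^2
(M_x + S_{-1}) f = (9/4)x^5 + (9/4)x^4 - (3/4)x^3 - (3/4)x^2
M_x (M_x + S_{-1}) f = (9/4)x^6 + (9/4)x^5 - (3/4)x^4 - (3/4)x^3
S_{-1} (M_x + S_{-1}) f = -(9/4)x^5 + (9/4)x^4 + (3/4)x^3 - (3/4)x^2
(M_x + S_{-1}) (M_x + S_{-1}) f = (9/4)x^6 + (3/2)x^4 - (3/4)x^2

g(x) = (9/4)x^6 + (3/2)x^4 - (3/4)x^2


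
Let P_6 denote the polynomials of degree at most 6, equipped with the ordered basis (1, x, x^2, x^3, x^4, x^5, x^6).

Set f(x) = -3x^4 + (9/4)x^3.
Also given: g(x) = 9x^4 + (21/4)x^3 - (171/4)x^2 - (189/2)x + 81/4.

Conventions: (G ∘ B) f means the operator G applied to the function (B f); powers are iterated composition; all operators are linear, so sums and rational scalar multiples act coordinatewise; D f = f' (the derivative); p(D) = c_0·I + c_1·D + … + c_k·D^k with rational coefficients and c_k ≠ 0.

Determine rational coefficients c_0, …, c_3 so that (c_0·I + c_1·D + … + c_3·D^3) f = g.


c_0 = -3, c_1 = -1, c_2 = 1, c_3 = 3/2

D^0 f = -3x^4 + (9/4)x^3
D^1 f = -12x^3 + (27/4)x^2
D^2 f = -36x^2 + (27/2)x
D^3 f = -72x + 27/2
matching coefficients of g against c_0 f + c_1 Df + … from the top degree down determines the c_i
solution: c_0 = -3, c_1 = -1, c_2 = 1, c_3 = 3/2


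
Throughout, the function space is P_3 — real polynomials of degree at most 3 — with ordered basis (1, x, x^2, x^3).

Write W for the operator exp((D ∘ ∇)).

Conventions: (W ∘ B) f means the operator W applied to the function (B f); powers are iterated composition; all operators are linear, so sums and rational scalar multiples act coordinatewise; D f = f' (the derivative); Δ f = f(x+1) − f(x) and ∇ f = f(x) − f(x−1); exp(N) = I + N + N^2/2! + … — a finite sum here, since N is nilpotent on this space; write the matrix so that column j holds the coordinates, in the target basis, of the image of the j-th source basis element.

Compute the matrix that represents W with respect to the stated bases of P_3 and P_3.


image of 1: 1
image of x: x
image of x^2: x^2 + 2
image of x^3: x^3 + 6x - 3
each image's coordinates form column j of the matrix

the matrix is [[1, 0, 2, -3]; [0, 1, 0, 6]; [0, 0, 1, 0]; [0, 0, 0, 1]] (rows listed top to bottom)


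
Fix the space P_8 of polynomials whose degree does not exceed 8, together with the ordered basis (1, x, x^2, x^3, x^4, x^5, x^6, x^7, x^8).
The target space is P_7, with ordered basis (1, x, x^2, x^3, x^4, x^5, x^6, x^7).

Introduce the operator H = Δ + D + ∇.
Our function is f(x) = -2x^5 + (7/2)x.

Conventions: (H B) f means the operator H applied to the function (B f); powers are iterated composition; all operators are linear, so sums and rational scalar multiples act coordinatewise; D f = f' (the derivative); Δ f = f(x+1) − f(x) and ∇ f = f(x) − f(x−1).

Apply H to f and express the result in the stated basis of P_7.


the result is g(x) = -30x^4 - 40x^2 + 13/2

Δ f = -10x^4 - 20x^3 - 20x^2 - 10x + 3/2
D f = -10x^4 + 7/2
∇ f = -10x^4 + 20x^3 - 20x^2 + 10x + 3/2
(Δ + D + ∇) f = -30x^4 - 40x^2 + 13/2


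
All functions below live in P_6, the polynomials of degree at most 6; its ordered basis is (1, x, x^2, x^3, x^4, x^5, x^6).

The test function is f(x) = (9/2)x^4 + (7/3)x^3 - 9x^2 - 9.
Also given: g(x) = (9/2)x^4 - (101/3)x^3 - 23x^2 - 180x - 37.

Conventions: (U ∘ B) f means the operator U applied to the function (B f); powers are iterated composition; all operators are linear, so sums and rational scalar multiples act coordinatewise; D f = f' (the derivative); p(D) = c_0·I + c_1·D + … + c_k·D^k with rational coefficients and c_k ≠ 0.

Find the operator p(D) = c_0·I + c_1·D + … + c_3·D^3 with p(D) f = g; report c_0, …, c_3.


p(D) = I − 2·D − 2·D^3, i.e. c_0 = 1, c_1 = -2, c_2 = 0, c_3 = -2

D^0 f = (9/2)x^4 + (7/3)x^3 - 9x^2 - 9
D^1 f = 18x^3 + 7x^2 - 18x
D^2 f = 54x^2 + 14x - 18
D^3 f = 108x + 14
matching coefficients of g against c_0 f + c_1 Df + … from the top degree down determines the c_i
solution: c_0 = 1, c_1 = -2, c_2 = 0, c_3 = -2
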